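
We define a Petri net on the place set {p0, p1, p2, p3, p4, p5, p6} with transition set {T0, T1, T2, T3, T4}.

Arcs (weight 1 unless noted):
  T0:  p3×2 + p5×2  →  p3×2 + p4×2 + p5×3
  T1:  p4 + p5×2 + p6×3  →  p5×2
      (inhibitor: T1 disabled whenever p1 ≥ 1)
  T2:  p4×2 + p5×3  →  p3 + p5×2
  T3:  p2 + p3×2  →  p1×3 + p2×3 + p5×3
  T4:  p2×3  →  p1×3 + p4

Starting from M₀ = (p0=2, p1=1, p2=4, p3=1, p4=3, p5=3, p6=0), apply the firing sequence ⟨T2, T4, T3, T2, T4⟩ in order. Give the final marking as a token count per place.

(p0=2, p1=10, p2=0, p3=1, p4=1, p5=4, p6=0)

step 1: fire T2:  (p0=2, p1=1, p2=4, p3=1, p4=3, p5=3, p6=0) → (p0=2, p1=1, p2=4, p3=2, p4=1, p5=2, p6=0)
step 2: fire T4:  (p0=2, p1=1, p2=4, p3=2, p4=1, p5=2, p6=0) → (p0=2, p1=4, p2=1, p3=2, p4=2, p5=2, p6=0)
step 3: fire T3:  (p0=2, p1=4, p2=1, p3=2, p4=2, p5=2, p6=0) → (p0=2, p1=7, p2=3, p3=0, p4=2, p5=5, p6=0)
step 4: fire T2:  (p0=2, p1=7, p2=3, p3=0, p4=2, p5=5, p6=0) → (p0=2, p1=7, p2=3, p3=1, p4=0, p5=4, p6=0)
step 5: fire T4:  (p0=2, p1=7, p2=3, p3=1, p4=0, p5=4, p6=0) → (p0=2, p1=10, p2=0, p3=1, p4=1, p5=4, p6=0)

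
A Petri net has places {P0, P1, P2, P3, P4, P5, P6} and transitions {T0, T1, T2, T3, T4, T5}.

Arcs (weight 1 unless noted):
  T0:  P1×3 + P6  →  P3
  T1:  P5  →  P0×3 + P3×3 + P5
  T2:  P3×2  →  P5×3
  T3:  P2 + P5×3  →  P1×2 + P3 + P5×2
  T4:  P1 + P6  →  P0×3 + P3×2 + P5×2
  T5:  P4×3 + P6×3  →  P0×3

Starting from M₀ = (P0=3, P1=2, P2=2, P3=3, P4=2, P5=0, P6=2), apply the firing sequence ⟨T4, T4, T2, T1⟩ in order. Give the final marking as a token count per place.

(P0=12, P1=0, P2=2, P3=8, P4=2, P5=7, P6=0)

step 1: fire T4:  (P0=3, P1=2, P2=2, P3=3, P4=2, P5=0, P6=2) → (P0=6, P1=1, P2=2, P3=5, P4=2, P5=2, P6=1)
step 2: fire T4:  (P0=6, P1=1, P2=2, P3=5, P4=2, P5=2, P6=1) → (P0=9, P1=0, P2=2, P3=7, P4=2, P5=4, P6=0)
step 3: fire T2:  (P0=9, P1=0, P2=2, P3=7, P4=2, P5=4, P6=0) → (P0=9, P1=0, P2=2, P3=5, P4=2, P5=7, P6=0)
step 4: fire T1:  (P0=9, P1=0, P2=2, P3=5, P4=2, P5=7, P6=0) → (P0=12, P1=0, P2=2, P3=8, P4=2, P5=7, P6=0)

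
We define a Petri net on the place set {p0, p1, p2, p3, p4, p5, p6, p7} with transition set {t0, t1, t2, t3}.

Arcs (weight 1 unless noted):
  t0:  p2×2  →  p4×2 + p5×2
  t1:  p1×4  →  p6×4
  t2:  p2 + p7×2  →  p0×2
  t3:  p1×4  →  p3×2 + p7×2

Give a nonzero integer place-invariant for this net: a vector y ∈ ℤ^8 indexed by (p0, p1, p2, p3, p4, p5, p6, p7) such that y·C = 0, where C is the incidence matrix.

Incidence matrix C (rows=places, cols=transitions):
       t0   t1   t2   t3
   p0   0    0    2    0
   p1   0   -4    0   -4
   p2  -2    0   -1    0
   p3   0    0    0    2
   p4   2    0    0    0
   p5   2    0    0    0
   p6   0    4    0    0
   p7   0    0   -2    2

Candidate y = [1, 0, 2, 0, 2, 0, 0, 0]; check y·C column-wise:
  col t0: 1·0 + 2·-2 + 2·2 + 0·2 = 0
  col t1: 1·0 + 0·-4 + 2·0 + 2·0 + 0·4 = 0
  col t2: 1·2 + 2·-1 + 2·0 + 0·-2 = 0
  col t3: 1·0 + 0·-4 + 2·0 + 0·2 + 2·0 + 0·2 = 0

y = (p0:1, p1:0, p2:2, p3:0, p4:2, p5:0, p6:0, p7:0)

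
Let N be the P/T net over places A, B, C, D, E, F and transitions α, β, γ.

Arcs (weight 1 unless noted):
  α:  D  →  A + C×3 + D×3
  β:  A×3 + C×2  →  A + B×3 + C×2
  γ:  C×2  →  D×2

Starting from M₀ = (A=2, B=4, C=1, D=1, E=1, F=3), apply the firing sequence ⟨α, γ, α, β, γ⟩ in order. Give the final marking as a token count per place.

step 1: fire α:  (A=2, B=4, C=1, D=1, E=1, F=3) → (A=3, B=4, C=4, D=3, E=1, F=3)
step 2: fire γ:  (A=3, B=4, C=4, D=3, E=1, F=3) → (A=3, B=4, C=2, D=5, E=1, F=3)
step 3: fire α:  (A=3, B=4, C=2, D=5, E=1, F=3) → (A=4, B=4, C=5, D=7, E=1, F=3)
step 4: fire β:  (A=4, B=4, C=5, D=7, E=1, F=3) → (A=2, B=7, C=5, D=7, E=1, F=3)
step 5: fire γ:  (A=2, B=7, C=5, D=7, E=1, F=3) → (A=2, B=7, C=3, D=9, E=1, F=3)

(A=2, B=7, C=3, D=9, E=1, F=3)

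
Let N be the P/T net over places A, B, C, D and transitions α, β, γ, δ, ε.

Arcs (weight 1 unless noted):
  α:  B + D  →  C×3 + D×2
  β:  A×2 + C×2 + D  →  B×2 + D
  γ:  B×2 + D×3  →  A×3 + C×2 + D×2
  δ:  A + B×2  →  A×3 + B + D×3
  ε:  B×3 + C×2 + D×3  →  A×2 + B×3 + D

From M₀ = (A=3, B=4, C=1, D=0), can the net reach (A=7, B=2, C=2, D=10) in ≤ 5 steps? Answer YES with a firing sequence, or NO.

step 1: fire δ:  (A=3, B=4, C=1, D=0) → (A=5, B=3, C=1, D=3)
step 2: fire α:  (A=5, B=3, C=1, D=3) → (A=5, B=2, C=4, D=4)
step 3: fire β:  (A=5, B=2, C=4, D=4) → (A=3, B=4, C=2, D=4)
step 4: fire δ:  (A=3, B=4, C=2, D=4) → (A=5, B=3, C=2, D=7)
step 5: fire δ:  (A=5, B=3, C=2, D=7) → (A=7, B=2, C=2, D=10)

YES — reachable via ⟨δ, α, β, δ, δ⟩ (5 firings)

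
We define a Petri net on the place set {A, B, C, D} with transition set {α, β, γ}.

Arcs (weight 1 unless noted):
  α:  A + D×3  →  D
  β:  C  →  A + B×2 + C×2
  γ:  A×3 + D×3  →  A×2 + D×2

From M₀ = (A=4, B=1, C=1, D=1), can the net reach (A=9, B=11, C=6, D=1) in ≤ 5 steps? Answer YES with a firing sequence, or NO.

step 1: fire β:  (A=4, B=1, C=1, D=1) → (A=5, B=3, C=2, D=1)
step 2: fire β:  (A=5, B=3, C=2, D=1) → (A=6, B=5, C=3, D=1)
step 3: fire β:  (A=6, B=5, C=3, D=1) → (A=7, B=7, C=4, D=1)
step 4: fire β:  (A=7, B=7, C=4, D=1) → (A=8, B=9, C=5, D=1)
step 5: fire β:  (A=8, B=9, C=5, D=1) → (A=9, B=11, C=6, D=1)

YES — reachable via ⟨β, β, β, β, β⟩ (5 firings)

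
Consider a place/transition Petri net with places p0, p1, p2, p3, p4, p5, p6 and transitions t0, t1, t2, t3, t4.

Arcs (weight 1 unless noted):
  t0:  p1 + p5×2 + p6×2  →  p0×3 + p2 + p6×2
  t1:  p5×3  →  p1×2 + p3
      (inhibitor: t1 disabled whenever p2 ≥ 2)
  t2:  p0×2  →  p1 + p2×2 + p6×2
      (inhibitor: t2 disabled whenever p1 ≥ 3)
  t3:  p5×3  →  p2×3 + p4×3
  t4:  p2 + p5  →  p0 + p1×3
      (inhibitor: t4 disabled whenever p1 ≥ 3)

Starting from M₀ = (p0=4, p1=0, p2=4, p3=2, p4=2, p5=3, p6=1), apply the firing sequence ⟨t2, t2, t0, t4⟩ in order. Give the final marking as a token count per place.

(p0=4, p1=4, p2=8, p3=2, p4=2, p5=0, p6=5)

step 1: fire t2:  (p0=4, p1=0, p2=4, p3=2, p4=2, p5=3, p6=1) → (p0=2, p1=1, p2=6, p3=2, p4=2, p5=3, p6=3)
step 2: fire t2:  (p0=2, p1=1, p2=6, p3=2, p4=2, p5=3, p6=3) → (p0=0, p1=2, p2=8, p3=2, p4=2, p5=3, p6=5)
step 3: fire t0:  (p0=0, p1=2, p2=8, p3=2, p4=2, p5=3, p6=5) → (p0=3, p1=1, p2=9, p3=2, p4=2, p5=1, p6=5)
step 4: fire t4:  (p0=3, p1=1, p2=9, p3=2, p4=2, p5=1, p6=5) → (p0=4, p1=4, p2=8, p3=2, p4=2, p5=0, p6=5)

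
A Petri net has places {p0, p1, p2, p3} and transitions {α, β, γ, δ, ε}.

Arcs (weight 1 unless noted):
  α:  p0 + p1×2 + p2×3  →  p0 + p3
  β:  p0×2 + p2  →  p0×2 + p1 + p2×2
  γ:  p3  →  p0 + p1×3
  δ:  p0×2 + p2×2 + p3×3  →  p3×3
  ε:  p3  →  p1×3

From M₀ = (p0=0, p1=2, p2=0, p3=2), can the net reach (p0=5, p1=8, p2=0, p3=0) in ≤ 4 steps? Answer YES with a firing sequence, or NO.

depth 0: 1 marking
depth 1: 3 markings reached so far
depth 2: 6 markings reached so far
depth 3: 6 markings reached so far
(frontier empty at depth 3; search complete)
target is not among the 6 markings reachable within 4 steps

NO — not reachable within 4 firings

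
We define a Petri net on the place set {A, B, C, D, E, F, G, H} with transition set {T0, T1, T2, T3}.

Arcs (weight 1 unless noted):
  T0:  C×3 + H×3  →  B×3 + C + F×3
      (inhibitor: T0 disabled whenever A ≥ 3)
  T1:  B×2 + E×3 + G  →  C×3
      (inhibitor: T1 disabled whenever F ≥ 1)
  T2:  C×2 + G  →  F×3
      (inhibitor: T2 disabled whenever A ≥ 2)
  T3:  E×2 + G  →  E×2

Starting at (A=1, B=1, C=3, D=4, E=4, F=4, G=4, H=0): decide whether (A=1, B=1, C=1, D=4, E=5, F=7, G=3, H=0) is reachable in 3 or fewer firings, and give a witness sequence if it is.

NO — not reachable within 3 firings

depth 0: 1 marking
depth 1: 3 markings reached so far
depth 2: 5 markings reached so far
depth 3: 7 markings reached so far
target is not among the 7 markings reachable within 3 steps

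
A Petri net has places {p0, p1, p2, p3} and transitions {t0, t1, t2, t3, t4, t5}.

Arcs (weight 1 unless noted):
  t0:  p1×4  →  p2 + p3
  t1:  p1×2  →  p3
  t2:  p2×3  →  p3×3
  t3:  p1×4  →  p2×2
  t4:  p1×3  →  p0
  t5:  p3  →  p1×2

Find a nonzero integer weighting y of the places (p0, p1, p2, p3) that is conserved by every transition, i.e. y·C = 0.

Incidence matrix C (rows=places, cols=transitions):
       t0   t1   t2   t3   t4   t5
   p0   0    0    0    0    1    0
   p1  -4   -2    0   -4   -3    2
   p2   1    0   -3    2    0    0
   p3   1    1    3    0    0   -1

Candidate y = [3, 1, 2, 2]; check y·C column-wise:
  col t0: 3·0 + 1·-4 + 2·1 + 2·1 = 0
  col t1: 3·0 + 1·-2 + 2·0 + 2·1 = 0
  col t2: 3·0 + 1·0 + 2·-3 + 2·3 = 0
  col t3: 3·0 + 1·-4 + 2·2 + 2·0 = 0
  col t4: 3·1 + 1·-3 + 2·0 + 2·0 = 0
  col t5: 3·0 + 1·2 + 2·0 + 2·-1 = 0

y = (p0:3, p1:1, p2:2, p3:2)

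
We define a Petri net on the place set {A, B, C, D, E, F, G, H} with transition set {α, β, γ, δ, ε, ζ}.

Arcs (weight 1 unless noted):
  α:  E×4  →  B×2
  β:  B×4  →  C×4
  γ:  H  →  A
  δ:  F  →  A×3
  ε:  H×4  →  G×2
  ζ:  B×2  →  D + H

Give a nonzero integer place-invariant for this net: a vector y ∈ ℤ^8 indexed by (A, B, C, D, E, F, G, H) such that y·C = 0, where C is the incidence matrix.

Incidence matrix C (rows=places, cols=transitions):
        α    β    γ    δ    ε    ζ
    A   0    0    1    3    0    0
    B   2   -4    0    0    0   -2
    C   0    4    0    0    0    0
    D   0    0    0    0    0    1
    E  -4    0    0    0    0    0
    F   0    0    0   -1    0    0
    G   0    0    0    0    2    0
    H   0    0   -1    0   -4    1

Candidate y = [0, 2, 2, 4, 1, 0, 0, 0]; check y·C column-wise:
  col α: 2·2 + 2·0 + 4·0 + 1·-4 = 0
  col β: 2·-4 + 2·4 + 4·0 + 1·0 = 0
  col γ: 0·1 + 2·0 + 2·0 + 4·0 + 1·0 + 0·-1 = 0
  col δ: 0·3 + 2·0 + 2·0 + 4·0 + 1·0 + 0·-1 = 0
  col ε: 2·0 + 2·0 + 4·0 + 1·0 + 0·2 + 0·-4 = 0
  col ζ: 2·-2 + 2·0 + 4·1 + 1·0 + 0·1 = 0

y = (A:0, B:2, C:2, D:4, E:1, F:0, G:0, H:0)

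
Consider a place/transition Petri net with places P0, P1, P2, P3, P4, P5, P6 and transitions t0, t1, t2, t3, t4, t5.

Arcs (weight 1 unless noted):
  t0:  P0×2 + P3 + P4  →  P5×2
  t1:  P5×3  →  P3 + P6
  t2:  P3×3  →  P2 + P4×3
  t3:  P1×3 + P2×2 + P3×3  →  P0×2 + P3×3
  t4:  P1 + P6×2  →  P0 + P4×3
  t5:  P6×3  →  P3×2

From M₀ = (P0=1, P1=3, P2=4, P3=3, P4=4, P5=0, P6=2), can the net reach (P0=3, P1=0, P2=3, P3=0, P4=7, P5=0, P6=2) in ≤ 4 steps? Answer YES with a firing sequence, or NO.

YES — reachable via ⟨t3, t2⟩ (2 firings)

step 1: fire t3:  (P0=1, P1=3, P2=4, P3=3, P4=4, P5=0, P6=2) → (P0=3, P1=0, P2=2, P3=3, P4=4, P5=0, P6=2)
step 2: fire t2:  (P0=3, P1=0, P2=2, P3=3, P4=4, P5=0, P6=2) → (P0=3, P1=0, P2=3, P3=0, P4=7, P5=0, P6=2)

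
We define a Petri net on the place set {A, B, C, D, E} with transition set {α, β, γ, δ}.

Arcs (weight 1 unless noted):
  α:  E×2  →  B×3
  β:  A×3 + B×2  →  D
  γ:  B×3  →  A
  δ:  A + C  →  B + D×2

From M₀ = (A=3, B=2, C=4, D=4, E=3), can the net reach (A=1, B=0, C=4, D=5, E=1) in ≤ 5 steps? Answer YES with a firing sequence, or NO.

step 1: fire α:  (A=3, B=2, C=4, D=4, E=3) → (A=3, B=5, C=4, D=4, E=1)
step 2: fire β:  (A=3, B=5, C=4, D=4, E=1) → (A=0, B=3, C=4, D=5, E=1)
step 3: fire γ:  (A=0, B=3, C=4, D=5, E=1) → (A=1, B=0, C=4, D=5, E=1)

YES — reachable via ⟨α, β, γ⟩ (3 firings)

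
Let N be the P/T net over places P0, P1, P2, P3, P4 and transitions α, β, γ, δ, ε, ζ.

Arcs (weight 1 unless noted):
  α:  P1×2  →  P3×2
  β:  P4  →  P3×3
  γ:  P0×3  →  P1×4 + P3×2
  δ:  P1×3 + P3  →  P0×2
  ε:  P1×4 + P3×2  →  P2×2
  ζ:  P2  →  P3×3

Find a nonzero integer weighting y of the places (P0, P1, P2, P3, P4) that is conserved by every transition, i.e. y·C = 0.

y = (P0:2, P1:1, P2:3, P3:1, P4:3)

Incidence matrix C (rows=places, cols=transitions):
        α    β    γ    δ    ε    ζ
   P0   0    0   -3    2    0    0
   P1  -2    0    4   -3   -4    0
   P2   0    0    0    0    2   -1
   P3   2    3    2   -1   -2    3
   P4   0   -1    0    0    0    0

Candidate y = [2, 1, 3, 1, 3]; check y·C column-wise:
  col α: 2·0 + 1·-2 + 3·0 + 1·2 + 3·0 = 0
  col β: 2·0 + 1·0 + 3·0 + 1·3 + 3·-1 = 0
  col γ: 2·-3 + 1·4 + 3·0 + 1·2 + 3·0 = 0
  col δ: 2·2 + 1·-3 + 3·0 + 1·-1 + 3·0 = 0
  col ε: 2·0 + 1·-4 + 3·2 + 1·-2 + 3·0 = 0
  col ζ: 2·0 + 1·0 + 3·-1 + 1·3 + 3·0 = 0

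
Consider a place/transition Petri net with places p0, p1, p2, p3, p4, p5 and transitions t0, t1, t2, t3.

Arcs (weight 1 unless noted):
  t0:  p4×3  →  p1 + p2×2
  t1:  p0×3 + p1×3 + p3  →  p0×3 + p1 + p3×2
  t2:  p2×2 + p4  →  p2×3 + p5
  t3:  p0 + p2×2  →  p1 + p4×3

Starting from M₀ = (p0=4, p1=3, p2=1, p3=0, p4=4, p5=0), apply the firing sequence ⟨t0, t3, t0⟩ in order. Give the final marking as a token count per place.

step 1: fire t0:  (p0=4, p1=3, p2=1, p3=0, p4=4, p5=0) → (p0=4, p1=4, p2=3, p3=0, p4=1, p5=0)
step 2: fire t3:  (p0=4, p1=4, p2=3, p3=0, p4=1, p5=0) → (p0=3, p1=5, p2=1, p3=0, p4=4, p5=0)
step 3: fire t0:  (p0=3, p1=5, p2=1, p3=0, p4=4, p5=0) → (p0=3, p1=6, p2=3, p3=0, p4=1, p5=0)

(p0=3, p1=6, p2=3, p3=0, p4=1, p5=0)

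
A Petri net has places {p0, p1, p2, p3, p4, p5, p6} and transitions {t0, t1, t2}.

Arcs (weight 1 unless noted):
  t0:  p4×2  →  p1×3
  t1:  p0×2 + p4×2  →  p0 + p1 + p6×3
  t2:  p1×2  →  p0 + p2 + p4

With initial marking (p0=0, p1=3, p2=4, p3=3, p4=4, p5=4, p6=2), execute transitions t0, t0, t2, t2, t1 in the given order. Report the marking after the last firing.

step 1: fire t0:  (p0=0, p1=3, p2=4, p3=3, p4=4, p5=4, p6=2) → (p0=0, p1=6, p2=4, p3=3, p4=2, p5=4, p6=2)
step 2: fire t0:  (p0=0, p1=6, p2=4, p3=3, p4=2, p5=4, p6=2) → (p0=0, p1=9, p2=4, p3=3, p4=0, p5=4, p6=2)
step 3: fire t2:  (p0=0, p1=9, p2=4, p3=3, p4=0, p5=4, p6=2) → (p0=1, p1=7, p2=5, p3=3, p4=1, p5=4, p6=2)
step 4: fire t2:  (p0=1, p1=7, p2=5, p3=3, p4=1, p5=4, p6=2) → (p0=2, p1=5, p2=6, p3=3, p4=2, p5=4, p6=2)
step 5: fire t1:  (p0=2, p1=5, p2=6, p3=3, p4=2, p5=4, p6=2) → (p0=1, p1=6, p2=6, p3=3, p4=0, p5=4, p6=5)

(p0=1, p1=6, p2=6, p3=3, p4=0, p5=4, p6=5)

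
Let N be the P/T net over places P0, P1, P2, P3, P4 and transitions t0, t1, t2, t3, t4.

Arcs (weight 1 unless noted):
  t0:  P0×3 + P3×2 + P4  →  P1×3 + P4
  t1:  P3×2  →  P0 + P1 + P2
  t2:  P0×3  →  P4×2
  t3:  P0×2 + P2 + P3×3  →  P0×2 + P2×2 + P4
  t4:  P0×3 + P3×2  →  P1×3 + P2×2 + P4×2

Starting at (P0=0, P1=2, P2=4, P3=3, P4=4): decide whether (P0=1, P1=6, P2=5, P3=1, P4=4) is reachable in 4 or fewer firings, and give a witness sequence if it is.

NO — not reachable within 4 firings

depth 0: 1 marking
depth 1: 2 markings reached so far
depth 2: 2 markings reached so far
(frontier empty at depth 2; search complete)
target is not among the 2 markings reachable within 4 steps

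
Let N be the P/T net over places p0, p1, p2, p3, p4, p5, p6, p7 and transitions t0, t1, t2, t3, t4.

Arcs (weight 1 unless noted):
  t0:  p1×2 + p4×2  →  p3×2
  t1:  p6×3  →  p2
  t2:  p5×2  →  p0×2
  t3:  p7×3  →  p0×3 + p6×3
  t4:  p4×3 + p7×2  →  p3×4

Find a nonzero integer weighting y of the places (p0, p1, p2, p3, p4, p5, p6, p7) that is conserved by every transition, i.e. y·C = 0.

y = (p0:0, p1:1, p2:0, p3:-3, p4:-4, p5:0, p6:0, p7:0)

Incidence matrix C (rows=places, cols=transitions):
       t0   t1   t2   t3   t4
   p0   0    0    2    3    0
   p1  -2    0    0    0    0
   p2   0    1    0    0    0
   p3   2    0    0    0    4
   p4  -2    0    0    0   -3
   p5   0    0   -2    0    0
   p6   0   -3    0    3    0
   p7   0    0    0   -3   -2

Candidate y = [0, 1, 0, -3, -4, 0, 0, 0]; check y·C column-wise:
  col t0: 1·-2 + -3·2 + -4·-2 = 0
  col t1: 1·0 + 0·1 + -3·0 + -4·0 + 0·-3 = 0
  col t2: 0·2 + 1·0 + -3·0 + -4·0 + 0·-2 = 0
  col t3: 0·3 + 1·0 + -3·0 + -4·0 + 0·3 + 0·-3 = 0
  col t4: 1·0 + -3·4 + -4·-3 + 0·-2 = 0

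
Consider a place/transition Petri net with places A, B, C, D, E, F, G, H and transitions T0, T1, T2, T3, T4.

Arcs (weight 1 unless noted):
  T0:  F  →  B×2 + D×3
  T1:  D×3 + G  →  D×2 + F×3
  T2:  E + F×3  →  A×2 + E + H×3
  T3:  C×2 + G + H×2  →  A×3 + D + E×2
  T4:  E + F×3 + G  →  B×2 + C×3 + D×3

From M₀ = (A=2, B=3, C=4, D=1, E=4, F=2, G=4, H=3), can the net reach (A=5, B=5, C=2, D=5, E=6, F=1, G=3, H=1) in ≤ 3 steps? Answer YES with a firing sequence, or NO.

YES — reachable via ⟨T0, T3⟩ (2 firings)

step 1: fire T0:  (A=2, B=3, C=4, D=1, E=4, F=2, G=4, H=3) → (A=2, B=5, C=4, D=4, E=4, F=1, G=4, H=3)
step 2: fire T3:  (A=2, B=5, C=4, D=4, E=4, F=1, G=4, H=3) → (A=5, B=5, C=2, D=5, E=6, F=1, G=3, H=1)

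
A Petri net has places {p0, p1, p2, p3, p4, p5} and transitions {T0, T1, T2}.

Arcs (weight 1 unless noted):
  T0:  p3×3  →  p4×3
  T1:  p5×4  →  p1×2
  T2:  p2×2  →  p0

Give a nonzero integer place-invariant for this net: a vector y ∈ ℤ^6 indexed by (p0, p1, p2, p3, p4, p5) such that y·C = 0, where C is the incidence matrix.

y = (p0:2, p1:0, p2:1, p3:0, p4:0, p5:0)

Incidence matrix C (rows=places, cols=transitions):
       T0   T1   T2
   p0   0    0    1
   p1   0    2    0
   p2   0    0   -2
   p3  -3    0    0
   p4   3    0    0
   p5   0   -4    0

Candidate y = [2, 0, 1, 0, 0, 0]; check y·C column-wise:
  col T0: 2·0 + 1·0 + 0·-3 + 0·3 = 0
  col T1: 2·0 + 0·2 + 1·0 + 0·-4 = 0
  col T2: 2·1 + 1·-2 = 0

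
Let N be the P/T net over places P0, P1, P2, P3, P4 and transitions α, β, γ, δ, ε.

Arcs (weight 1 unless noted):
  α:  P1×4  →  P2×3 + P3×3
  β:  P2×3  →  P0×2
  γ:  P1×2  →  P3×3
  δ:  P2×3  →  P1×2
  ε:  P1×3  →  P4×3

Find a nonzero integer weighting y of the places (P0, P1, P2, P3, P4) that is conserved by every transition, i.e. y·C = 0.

y = (P0:3, P1:3, P2:2, P3:2, P4:3)

Incidence matrix C (rows=places, cols=transitions):
        α    β    γ    δ    ε
   P0   0    2    0    0    0
   P1  -4    0   -2    2   -3
   P2   3   -3    0   -3    0
   P3   3    0    3    0    0
   P4   0    0    0    0    3

Candidate y = [3, 3, 2, 2, 3]; check y·C column-wise:
  col α: 3·0 + 3·-4 + 2·3 + 2·3 + 3·0 = 0
  col β: 3·2 + 3·0 + 2·-3 + 2·0 + 3·0 = 0
  col γ: 3·0 + 3·-2 + 2·0 + 2·3 + 3·0 = 0
  col δ: 3·0 + 3·2 + 2·-3 + 2·0 + 3·0 = 0
  col ε: 3·0 + 3·-3 + 2·0 + 2·0 + 3·3 = 0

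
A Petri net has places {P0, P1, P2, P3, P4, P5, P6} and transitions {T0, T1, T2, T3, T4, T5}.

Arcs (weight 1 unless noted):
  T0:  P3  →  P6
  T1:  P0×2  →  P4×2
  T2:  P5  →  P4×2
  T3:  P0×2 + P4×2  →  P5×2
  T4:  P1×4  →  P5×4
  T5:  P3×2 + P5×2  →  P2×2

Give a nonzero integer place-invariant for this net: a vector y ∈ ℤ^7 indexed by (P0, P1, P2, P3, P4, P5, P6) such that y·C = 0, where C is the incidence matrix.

Incidence matrix C (rows=places, cols=transitions):
       T0   T1   T2   T3   T4   T5
   P0   0   -2    0   -2    0    0
   P1   0    0    0    0   -4    0
   P2   0    0    0    0    0    2
   P3  -1    0    0    0    0   -2
   P4   0    2    2   -2    0    0
   P5   0    0   -1    2    4   -2
   P6   1    0    0    0    0    0

Candidate y = [1, 2, 2, 0, 1, 2, 0]; check y·C column-wise:
  col T0: 1·0 + 2·0 + 2·0 + 0·-1 + 1·0 + 2·0 + 0·1 = 0
  col T1: 1·-2 + 2·0 + 2·0 + 1·2 + 2·0 = 0
  col T2: 1·0 + 2·0 + 2·0 + 1·2 + 2·-1 = 0
  col T3: 1·-2 + 2·0 + 2·0 + 1·-2 + 2·2 = 0
  col T4: 1·0 + 2·-4 + 2·0 + 1·0 + 2·4 = 0
  col T5: 1·0 + 2·0 + 2·2 + 0·-2 + 1·0 + 2·-2 = 0

y = (P0:1, P1:2, P2:2, P3:0, P4:1, P5:2, P6:0)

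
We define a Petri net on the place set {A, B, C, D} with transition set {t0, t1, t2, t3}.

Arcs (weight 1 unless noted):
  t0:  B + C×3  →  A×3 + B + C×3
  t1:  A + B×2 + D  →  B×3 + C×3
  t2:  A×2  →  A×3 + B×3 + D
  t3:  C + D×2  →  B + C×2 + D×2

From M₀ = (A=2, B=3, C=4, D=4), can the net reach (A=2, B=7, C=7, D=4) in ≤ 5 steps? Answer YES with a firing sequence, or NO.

step 1: fire t2:  (A=2, B=3, C=4, D=4) → (A=3, B=6, C=4, D=5)
step 2: fire t1:  (A=3, B=6, C=4, D=5) → (A=2, B=7, C=7, D=4)

YES — reachable via ⟨t2, t1⟩ (2 firings)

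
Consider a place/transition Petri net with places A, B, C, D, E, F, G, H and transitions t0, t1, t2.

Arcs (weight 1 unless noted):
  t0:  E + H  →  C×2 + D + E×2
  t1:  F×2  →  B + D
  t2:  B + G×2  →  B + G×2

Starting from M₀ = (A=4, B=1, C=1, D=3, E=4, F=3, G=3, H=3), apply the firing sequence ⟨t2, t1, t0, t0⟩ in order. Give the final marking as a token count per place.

step 1: fire t2:  (A=4, B=1, C=1, D=3, E=4, F=3, G=3, H=3) → (A=4, B=1, C=1, D=3, E=4, F=3, G=3, H=3)
step 2: fire t1:  (A=4, B=1, C=1, D=3, E=4, F=3, G=3, H=3) → (A=4, B=2, C=1, D=4, E=4, F=1, G=3, H=3)
step 3: fire t0:  (A=4, B=2, C=1, D=4, E=4, F=1, G=3, H=3) → (A=4, B=2, C=3, D=5, E=5, F=1, G=3, H=2)
step 4: fire t0:  (A=4, B=2, C=3, D=5, E=5, F=1, G=3, H=2) → (A=4, B=2, C=5, D=6, E=6, F=1, G=3, H=1)

(A=4, B=2, C=5, D=6, E=6, F=1, G=3, H=1)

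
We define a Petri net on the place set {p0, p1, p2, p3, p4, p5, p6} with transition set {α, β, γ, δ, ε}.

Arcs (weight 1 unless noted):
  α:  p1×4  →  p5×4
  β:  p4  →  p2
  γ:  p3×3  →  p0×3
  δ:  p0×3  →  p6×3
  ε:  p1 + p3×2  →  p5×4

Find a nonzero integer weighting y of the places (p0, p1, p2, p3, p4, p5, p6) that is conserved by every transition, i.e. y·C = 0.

Incidence matrix C (rows=places, cols=transitions):
        α    β    γ    δ    ε
   p0   0    0    3   -3    0
   p1  -4    0    0    0   -1
   p2   0    1    0    0    0
   p3   0    0   -3    0   -2
   p4   0   -1    0    0    0
   p5   4    0    0    0    4
   p6   0    0    0    3    0

Candidate y = [0, 0, 1, 0, 1, 0, 0]; check y·C column-wise:
  col α: 0·-4 + 1·0 + 1·0 + 0·4 = 0
  col β: 1·1 + 1·-1 = 0
  col γ: 0·3 + 1·0 + 0·-3 + 1·0 = 0
  col δ: 0·-3 + 1·0 + 1·0 + 0·3 = 0
  col ε: 0·-1 + 1·0 + 0·-2 + 1·0 + 0·4 = 0

y = (p0:0, p1:0, p2:1, p3:0, p4:1, p5:0, p6:0)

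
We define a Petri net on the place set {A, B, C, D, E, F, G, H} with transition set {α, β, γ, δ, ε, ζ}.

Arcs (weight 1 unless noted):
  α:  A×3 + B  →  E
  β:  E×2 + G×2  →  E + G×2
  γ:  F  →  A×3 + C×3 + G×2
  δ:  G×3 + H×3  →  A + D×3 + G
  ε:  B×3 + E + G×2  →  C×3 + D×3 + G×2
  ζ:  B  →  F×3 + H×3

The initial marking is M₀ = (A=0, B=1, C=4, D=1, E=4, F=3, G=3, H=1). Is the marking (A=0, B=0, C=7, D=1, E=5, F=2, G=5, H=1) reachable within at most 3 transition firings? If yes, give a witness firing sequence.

step 1: fire γ:  (A=0, B=1, C=4, D=1, E=4, F=3, G=3, H=1) → (A=3, B=1, C=7, D=1, E=4, F=2, G=5, H=1)
step 2: fire α:  (A=3, B=1, C=7, D=1, E=4, F=2, G=5, H=1) → (A=0, B=0, C=7, D=1, E=5, F=2, G=5, H=1)

YES — reachable via ⟨γ, α⟩ (2 firings)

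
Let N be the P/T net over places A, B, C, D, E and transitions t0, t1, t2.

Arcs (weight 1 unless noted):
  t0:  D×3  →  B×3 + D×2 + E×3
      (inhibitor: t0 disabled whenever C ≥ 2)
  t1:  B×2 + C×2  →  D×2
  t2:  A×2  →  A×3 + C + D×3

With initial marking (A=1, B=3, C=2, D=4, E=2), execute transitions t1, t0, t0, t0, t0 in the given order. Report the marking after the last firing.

step 1: fire t1:  (A=1, B=3, C=2, D=4, E=2) → (A=1, B=1, C=0, D=6, E=2)
step 2: fire t0:  (A=1, B=1, C=0, D=6, E=2) → (A=1, B=4, C=0, D=5, E=5)
step 3: fire t0:  (A=1, B=4, C=0, D=5, E=5) → (A=1, B=7, C=0, D=4, E=8)
step 4: fire t0:  (A=1, B=7, C=0, D=4, E=8) → (A=1, B=10, C=0, D=3, E=11)
step 5: fire t0:  (A=1, B=10, C=0, D=3, E=11) → (A=1, B=13, C=0, D=2, E=14)

(A=1, B=13, C=0, D=2, E=14)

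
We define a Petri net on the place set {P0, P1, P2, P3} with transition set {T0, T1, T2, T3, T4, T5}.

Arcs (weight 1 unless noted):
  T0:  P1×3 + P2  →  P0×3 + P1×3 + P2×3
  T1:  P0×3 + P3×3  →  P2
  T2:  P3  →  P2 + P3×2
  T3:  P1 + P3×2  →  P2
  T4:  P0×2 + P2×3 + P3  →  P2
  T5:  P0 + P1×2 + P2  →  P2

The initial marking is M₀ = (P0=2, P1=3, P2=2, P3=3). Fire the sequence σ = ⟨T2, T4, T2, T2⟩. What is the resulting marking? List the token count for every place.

(P0=0, P1=3, P2=3, P3=5)

step 1: fire T2:  (P0=2, P1=3, P2=2, P3=3) → (P0=2, P1=3, P2=3, P3=4)
step 2: fire T4:  (P0=2, P1=3, P2=3, P3=4) → (P0=0, P1=3, P2=1, P3=3)
step 3: fire T2:  (P0=0, P1=3, P2=1, P3=3) → (P0=0, P1=3, P2=2, P3=4)
step 4: fire T2:  (P0=0, P1=3, P2=2, P3=4) → (P0=0, P1=3, P2=3, P3=5)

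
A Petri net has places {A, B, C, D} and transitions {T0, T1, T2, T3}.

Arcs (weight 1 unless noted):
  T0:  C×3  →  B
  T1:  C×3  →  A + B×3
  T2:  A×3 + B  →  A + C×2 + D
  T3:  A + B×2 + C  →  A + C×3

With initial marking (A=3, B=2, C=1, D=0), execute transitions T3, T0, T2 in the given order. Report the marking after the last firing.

step 1: fire T3:  (A=3, B=2, C=1, D=0) → (A=3, B=0, C=3, D=0)
step 2: fire T0:  (A=3, B=0, C=3, D=0) → (A=3, B=1, C=0, D=0)
step 3: fire T2:  (A=3, B=1, C=0, D=0) → (A=1, B=0, C=2, D=1)

(A=1, B=0, C=2, D=1)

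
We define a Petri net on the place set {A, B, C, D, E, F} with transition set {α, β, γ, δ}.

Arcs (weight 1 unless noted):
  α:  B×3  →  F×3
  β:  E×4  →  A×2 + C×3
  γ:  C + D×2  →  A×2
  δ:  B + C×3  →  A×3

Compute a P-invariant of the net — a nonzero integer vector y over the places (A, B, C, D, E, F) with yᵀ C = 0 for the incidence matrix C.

Incidence matrix C (rows=places, cols=transitions):
        α    β    γ    δ
    A   0    2    2    3
    B  -3    0    0   -1
    C   0    3   -1   -3
    D   0    0   -2    0
    E   0   -4    0    0
    F   3    0    0    0

Candidate y = [4, 0, 4, 2, 5, 0]; check y·C column-wise:
  col α: 4·0 + 0·-3 + 4·0 + 2·0 + 5·0 + 0·3 = 0
  col β: 4·2 + 4·3 + 2·0 + 5·-4 = 0
  col γ: 4·2 + 4·-1 + 2·-2 + 5·0 = 0
  col δ: 4·3 + 0·-1 + 4·-3 + 2·0 + 5·0 = 0

y = (A:4, B:0, C:4, D:2, E:5, F:0)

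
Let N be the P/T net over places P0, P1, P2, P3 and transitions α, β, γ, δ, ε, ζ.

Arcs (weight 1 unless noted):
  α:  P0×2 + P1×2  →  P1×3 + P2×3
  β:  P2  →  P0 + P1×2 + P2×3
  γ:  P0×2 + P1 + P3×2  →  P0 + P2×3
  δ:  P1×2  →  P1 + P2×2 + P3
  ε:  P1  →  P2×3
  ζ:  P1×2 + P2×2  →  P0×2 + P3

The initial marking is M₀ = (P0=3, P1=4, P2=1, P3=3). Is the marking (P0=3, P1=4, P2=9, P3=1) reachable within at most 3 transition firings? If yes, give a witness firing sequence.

YES — reachable via ⟨β, γ, ε⟩ (3 firings)

step 1: fire β:  (P0=3, P1=4, P2=1, P3=3) → (P0=4, P1=6, P2=3, P3=3)
step 2: fire γ:  (P0=4, P1=6, P2=3, P3=3) → (P0=3, P1=5, P2=6, P3=1)
step 3: fire ε:  (P0=3, P1=5, P2=6, P3=1) → (P0=3, P1=4, P2=9, P3=1)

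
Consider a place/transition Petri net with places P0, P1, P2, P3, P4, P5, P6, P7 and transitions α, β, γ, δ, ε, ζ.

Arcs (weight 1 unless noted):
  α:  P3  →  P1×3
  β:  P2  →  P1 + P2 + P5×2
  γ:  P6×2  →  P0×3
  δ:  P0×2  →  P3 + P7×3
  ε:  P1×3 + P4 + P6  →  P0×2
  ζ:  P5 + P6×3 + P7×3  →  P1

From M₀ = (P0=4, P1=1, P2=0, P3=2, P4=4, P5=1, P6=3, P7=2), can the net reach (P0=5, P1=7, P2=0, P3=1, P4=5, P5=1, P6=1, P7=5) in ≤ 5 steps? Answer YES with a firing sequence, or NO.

depth 0: 1 marking
depth 1: 4 markings reached so far
depth 2: 11 markings reached so far
depth 3: 21 markings reached so far
depth 4: 33 markings reached so far
depth 5: 45 markings reached so far
target is not among the 45 markings reachable within 5 steps

NO — not reachable within 5 firings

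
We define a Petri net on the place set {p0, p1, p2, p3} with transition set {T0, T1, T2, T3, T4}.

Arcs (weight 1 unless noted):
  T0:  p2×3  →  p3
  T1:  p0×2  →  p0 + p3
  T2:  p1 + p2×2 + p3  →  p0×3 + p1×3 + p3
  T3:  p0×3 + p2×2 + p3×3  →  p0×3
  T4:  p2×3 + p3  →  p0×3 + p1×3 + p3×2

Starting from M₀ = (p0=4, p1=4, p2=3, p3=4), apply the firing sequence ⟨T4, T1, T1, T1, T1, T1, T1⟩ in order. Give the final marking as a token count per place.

step 1: fire T4:  (p0=4, p1=4, p2=3, p3=4) → (p0=7, p1=7, p2=0, p3=5)
step 2: fire T1:  (p0=7, p1=7, p2=0, p3=5) → (p0=6, p1=7, p2=0, p3=6)
step 3: fire T1:  (p0=6, p1=7, p2=0, p3=6) → (p0=5, p1=7, p2=0, p3=7)
step 4: fire T1:  (p0=5, p1=7, p2=0, p3=7) → (p0=4, p1=7, p2=0, p3=8)
step 5: fire T1:  (p0=4, p1=7, p2=0, p3=8) → (p0=3, p1=7, p2=0, p3=9)
step 6: fire T1:  (p0=3, p1=7, p2=0, p3=9) → (p0=2, p1=7, p2=0, p3=10)
step 7: fire T1:  (p0=2, p1=7, p2=0, p3=10) → (p0=1, p1=7, p2=0, p3=11)

(p0=1, p1=7, p2=0, p3=11)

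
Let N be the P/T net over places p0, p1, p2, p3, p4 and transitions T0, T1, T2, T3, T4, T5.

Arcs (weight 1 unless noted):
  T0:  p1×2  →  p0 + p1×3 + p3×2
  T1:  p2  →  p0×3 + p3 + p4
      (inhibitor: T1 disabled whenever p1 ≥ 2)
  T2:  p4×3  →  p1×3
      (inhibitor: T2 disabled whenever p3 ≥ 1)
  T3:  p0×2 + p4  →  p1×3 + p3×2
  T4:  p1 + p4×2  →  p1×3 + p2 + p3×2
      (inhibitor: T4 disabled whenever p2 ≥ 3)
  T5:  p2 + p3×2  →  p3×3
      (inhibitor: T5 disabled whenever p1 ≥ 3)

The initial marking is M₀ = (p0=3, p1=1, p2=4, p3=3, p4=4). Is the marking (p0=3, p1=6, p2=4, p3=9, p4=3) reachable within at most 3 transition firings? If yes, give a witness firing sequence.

YES — reachable via ⟨T3, T0, T0⟩ (3 firings)

step 1: fire T3:  (p0=3, p1=1, p2=4, p3=3, p4=4) → (p0=1, p1=4, p2=4, p3=5, p4=3)
step 2: fire T0:  (p0=1, p1=4, p2=4, p3=5, p4=3) → (p0=2, p1=5, p2=4, p3=7, p4=3)
step 3: fire T0:  (p0=2, p1=5, p2=4, p3=7, p4=3) → (p0=3, p1=6, p2=4, p3=9, p4=3)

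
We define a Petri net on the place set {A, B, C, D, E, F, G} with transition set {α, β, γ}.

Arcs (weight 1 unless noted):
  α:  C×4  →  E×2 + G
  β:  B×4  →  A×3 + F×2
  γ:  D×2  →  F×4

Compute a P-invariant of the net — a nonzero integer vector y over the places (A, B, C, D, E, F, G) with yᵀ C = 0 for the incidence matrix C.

Incidence matrix C (rows=places, cols=transitions):
        α    β    γ
    A   0    3    0
    B   0   -4    0
    C  -4    0    0
    D   0    0   -2
    E   2    0    0
    F   0    2    4
    G   1    0    0

Candidate y = [4, 3, 0, 0, 0, 0, 0]; check y·C column-wise:
  col α: 4·0 + 3·0 + 0·-4 + 0·2 + 0·1 = 0
  col β: 4·3 + 3·-4 + 0·2 = 0
  col γ: 4·0 + 3·0 + 0·-2 + 0·4 = 0

y = (A:4, B:3, C:0, D:0, E:0, F:0, G:0)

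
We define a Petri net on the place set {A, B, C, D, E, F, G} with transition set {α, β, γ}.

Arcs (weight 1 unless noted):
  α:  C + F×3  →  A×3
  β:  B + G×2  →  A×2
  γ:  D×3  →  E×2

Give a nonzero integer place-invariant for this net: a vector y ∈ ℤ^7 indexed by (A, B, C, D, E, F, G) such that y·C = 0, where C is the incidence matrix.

Incidence matrix C (rows=places, cols=transitions):
        α    β    γ
    A   3    2    0
    B   0   -1    0
    C  -1    0    0
    D   0    0   -3
    E   0    0    2
    F  -3    0    0
    G   0   -2    0

Candidate y = [1, 2, 3, 0, 0, 0, 0]; check y·C column-wise:
  col α: 1·3 + 2·0 + 3·-1 + 0·-3 = 0
  col β: 1·2 + 2·-1 + 3·0 + 0·-2 = 0
  col γ: 1·0 + 2·0 + 3·0 + 0·-3 + 0·2 = 0

y = (A:1, B:2, C:3, D:0, E:0, F:0, G:0)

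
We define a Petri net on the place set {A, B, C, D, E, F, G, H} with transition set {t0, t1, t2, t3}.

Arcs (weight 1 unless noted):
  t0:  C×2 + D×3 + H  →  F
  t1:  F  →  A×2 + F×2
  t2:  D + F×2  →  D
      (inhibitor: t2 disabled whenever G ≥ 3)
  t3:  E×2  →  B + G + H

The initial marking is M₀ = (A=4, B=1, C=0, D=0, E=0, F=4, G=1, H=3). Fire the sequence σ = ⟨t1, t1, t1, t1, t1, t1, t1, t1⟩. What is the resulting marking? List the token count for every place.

(A=20, B=1, C=0, D=0, E=0, F=12, G=1, H=3)

step 1: fire t1:  (A=4, B=1, C=0, D=0, E=0, F=4, G=1, H=3) → (A=6, B=1, C=0, D=0, E=0, F=5, G=1, H=3)
step 2: fire t1:  (A=6, B=1, C=0, D=0, E=0, F=5, G=1, H=3) → (A=8, B=1, C=0, D=0, E=0, F=6, G=1, H=3)
step 3: fire t1:  (A=8, B=1, C=0, D=0, E=0, F=6, G=1, H=3) → (A=10, B=1, C=0, D=0, E=0, F=7, G=1, H=3)
step 4: fire t1:  (A=10, B=1, C=0, D=0, E=0, F=7, G=1, H=3) → (A=12, B=1, C=0, D=0, E=0, F=8, G=1, H=3)
step 5: fire t1:  (A=12, B=1, C=0, D=0, E=0, F=8, G=1, H=3) → (A=14, B=1, C=0, D=0, E=0, F=9, G=1, H=3)
step 6: fire t1:  (A=14, B=1, C=0, D=0, E=0, F=9, G=1, H=3) → (A=16, B=1, C=0, D=0, E=0, F=10, G=1, H=3)
step 7: fire t1:  (A=16, B=1, C=0, D=0, E=0, F=10, G=1, H=3) → (A=18, B=1, C=0, D=0, E=0, F=11, G=1, H=3)
step 8: fire t1:  (A=18, B=1, C=0, D=0, E=0, F=11, G=1, H=3) → (A=20, B=1, C=0, D=0, E=0, F=12, G=1, H=3)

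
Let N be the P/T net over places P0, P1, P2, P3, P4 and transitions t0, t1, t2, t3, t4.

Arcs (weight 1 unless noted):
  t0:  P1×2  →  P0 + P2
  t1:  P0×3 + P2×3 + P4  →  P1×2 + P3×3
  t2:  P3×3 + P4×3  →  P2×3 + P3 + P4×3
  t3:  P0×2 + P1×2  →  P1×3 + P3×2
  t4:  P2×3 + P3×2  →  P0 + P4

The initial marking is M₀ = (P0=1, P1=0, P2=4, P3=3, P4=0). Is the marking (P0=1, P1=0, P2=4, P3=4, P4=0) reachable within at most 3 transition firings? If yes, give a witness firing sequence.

NO — not reachable within 3 firings

depth 0: 1 marking
depth 1: 2 markings reached so far
depth 2: 2 markings reached so far
(frontier empty at depth 2; search complete)
target is not among the 2 markings reachable within 3 steps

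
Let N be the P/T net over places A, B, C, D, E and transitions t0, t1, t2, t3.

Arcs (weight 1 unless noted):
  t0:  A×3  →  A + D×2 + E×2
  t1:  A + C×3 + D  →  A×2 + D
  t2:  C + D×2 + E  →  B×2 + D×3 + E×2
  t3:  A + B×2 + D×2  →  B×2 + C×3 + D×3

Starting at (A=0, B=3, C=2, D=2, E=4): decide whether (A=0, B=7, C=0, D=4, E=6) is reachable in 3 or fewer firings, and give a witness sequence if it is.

step 1: fire t2:  (A=0, B=3, C=2, D=2, E=4) → (A=0, B=5, C=1, D=3, E=5)
step 2: fire t2:  (A=0, B=5, C=1, D=3, E=5) → (A=0, B=7, C=0, D=4, E=6)

YES — reachable via ⟨t2, t2⟩ (2 firings)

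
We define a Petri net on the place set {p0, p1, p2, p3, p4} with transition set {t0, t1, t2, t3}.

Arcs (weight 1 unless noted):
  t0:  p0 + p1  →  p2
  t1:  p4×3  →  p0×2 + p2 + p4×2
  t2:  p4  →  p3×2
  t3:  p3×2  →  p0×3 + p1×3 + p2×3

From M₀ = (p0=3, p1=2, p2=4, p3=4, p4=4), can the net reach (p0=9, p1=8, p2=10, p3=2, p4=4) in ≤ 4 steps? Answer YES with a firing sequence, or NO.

depth 0: 1 marking
depth 1: 5 markings reached so far
depth 2: 15 markings reached so far
depth 3: 32 markings reached so far
depth 4: 57 markings reached so far
target is not among the 57 markings reachable within 4 steps

NO — not reachable within 4 firings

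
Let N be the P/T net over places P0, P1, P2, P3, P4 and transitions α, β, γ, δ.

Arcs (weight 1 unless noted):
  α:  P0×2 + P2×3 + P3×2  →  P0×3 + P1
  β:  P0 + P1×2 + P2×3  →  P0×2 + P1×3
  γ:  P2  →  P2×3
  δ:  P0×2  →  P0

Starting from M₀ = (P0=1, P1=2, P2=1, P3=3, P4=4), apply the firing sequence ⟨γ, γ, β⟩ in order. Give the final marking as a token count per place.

step 1: fire γ:  (P0=1, P1=2, P2=1, P3=3, P4=4) → (P0=1, P1=2, P2=3, P3=3, P4=4)
step 2: fire γ:  (P0=1, P1=2, P2=3, P3=3, P4=4) → (P0=1, P1=2, P2=5, P3=3, P4=4)
step 3: fire β:  (P0=1, P1=2, P2=5, P3=3, P4=4) → (P0=2, P1=3, P2=2, P3=3, P4=4)

(P0=2, P1=3, P2=2, P3=3, P4=4)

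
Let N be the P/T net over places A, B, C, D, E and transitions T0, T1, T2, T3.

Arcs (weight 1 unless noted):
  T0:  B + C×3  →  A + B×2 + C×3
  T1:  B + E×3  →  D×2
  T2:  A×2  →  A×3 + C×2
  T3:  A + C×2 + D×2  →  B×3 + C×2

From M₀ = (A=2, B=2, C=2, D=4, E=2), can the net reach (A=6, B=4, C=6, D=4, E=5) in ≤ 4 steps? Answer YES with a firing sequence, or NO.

NO — not reachable within 4 firings

depth 0: 1 marking
depth 1: 3 markings reached so far
depth 2: 7 markings reached so far
depth 3: 13 markings reached so far
depth 4: 22 markings reached so far
target is not among the 22 markings reachable within 4 steps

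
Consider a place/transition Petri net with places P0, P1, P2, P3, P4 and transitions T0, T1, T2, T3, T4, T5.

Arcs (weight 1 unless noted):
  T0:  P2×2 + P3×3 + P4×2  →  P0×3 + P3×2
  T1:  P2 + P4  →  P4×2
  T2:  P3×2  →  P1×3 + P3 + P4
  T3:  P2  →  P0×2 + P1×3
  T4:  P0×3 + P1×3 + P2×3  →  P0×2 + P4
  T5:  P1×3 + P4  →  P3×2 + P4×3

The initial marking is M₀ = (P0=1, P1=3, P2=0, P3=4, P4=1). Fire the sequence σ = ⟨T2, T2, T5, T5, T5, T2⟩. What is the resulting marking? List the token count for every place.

step 1: fire T2:  (P0=1, P1=3, P2=0, P3=4, P4=1) → (P0=1, P1=6, P2=0, P3=3, P4=2)
step 2: fire T2:  (P0=1, P1=6, P2=0, P3=3, P4=2) → (P0=1, P1=9, P2=0, P3=2, P4=3)
step 3: fire T5:  (P0=1, P1=9, P2=0, P3=2, P4=3) → (P0=1, P1=6, P2=0, P3=4, P4=5)
step 4: fire T5:  (P0=1, P1=6, P2=0, P3=4, P4=5) → (P0=1, P1=3, P2=0, P3=6, P4=7)
step 5: fire T5:  (P0=1, P1=3, P2=0, P3=6, P4=7) → (P0=1, P1=0, P2=0, P3=8, P4=9)
step 6: fire T2:  (P0=1, P1=0, P2=0, P3=8, P4=9) → (P0=1, P1=3, P2=0, P3=7, P4=10)

(P0=1, P1=3, P2=0, P3=7, P4=10)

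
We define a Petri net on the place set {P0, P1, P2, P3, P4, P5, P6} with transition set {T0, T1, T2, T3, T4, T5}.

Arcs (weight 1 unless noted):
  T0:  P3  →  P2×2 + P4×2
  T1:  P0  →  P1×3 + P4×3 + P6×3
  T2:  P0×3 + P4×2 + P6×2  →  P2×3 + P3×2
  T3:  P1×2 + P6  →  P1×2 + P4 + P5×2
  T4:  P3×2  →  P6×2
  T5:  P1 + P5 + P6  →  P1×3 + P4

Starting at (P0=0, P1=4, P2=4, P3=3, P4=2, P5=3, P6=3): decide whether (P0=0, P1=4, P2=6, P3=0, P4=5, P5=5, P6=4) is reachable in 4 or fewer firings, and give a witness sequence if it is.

YES — reachable via ⟨T0, T3, T4⟩ (3 firings)

step 1: fire T0:  (P0=0, P1=4, P2=4, P3=3, P4=2, P5=3, P6=3) → (P0=0, P1=4, P2=6, P3=2, P4=4, P5=3, P6=3)
step 2: fire T3:  (P0=0, P1=4, P2=6, P3=2, P4=4, P5=3, P6=3) → (P0=0, P1=4, P2=6, P3=2, P4=5, P5=5, P6=2)
step 3: fire T4:  (P0=0, P1=4, P2=6, P3=2, P4=5, P5=5, P6=2) → (P0=0, P1=4, P2=6, P3=0, P4=5, P5=5, P6=4)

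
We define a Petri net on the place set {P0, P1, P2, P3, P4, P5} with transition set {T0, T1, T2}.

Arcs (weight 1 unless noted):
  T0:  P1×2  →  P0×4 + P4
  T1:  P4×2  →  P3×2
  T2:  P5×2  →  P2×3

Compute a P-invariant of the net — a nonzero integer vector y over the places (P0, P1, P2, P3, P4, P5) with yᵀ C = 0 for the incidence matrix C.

Incidence matrix C (rows=places, cols=transitions):
       T0   T1   T2
   P0   4    0    0
   P1  -2    0    0
   P2   0    0    3
   P3   0    2    0
   P4   1   -2    0
   P5   0    0   -2

Candidate y = [1, 2, 0, 0, 0, 0]; check y·C column-wise:
  col T0: 1·4 + 2·-2 + 0·1 = 0
  col T1: 1·0 + 2·0 + 0·2 + 0·-2 = 0
  col T2: 1·0 + 2·0 + 0·3 + 0·-2 = 0

y = (P0:1, P1:2, P2:0, P3:0, P4:0, P5:0)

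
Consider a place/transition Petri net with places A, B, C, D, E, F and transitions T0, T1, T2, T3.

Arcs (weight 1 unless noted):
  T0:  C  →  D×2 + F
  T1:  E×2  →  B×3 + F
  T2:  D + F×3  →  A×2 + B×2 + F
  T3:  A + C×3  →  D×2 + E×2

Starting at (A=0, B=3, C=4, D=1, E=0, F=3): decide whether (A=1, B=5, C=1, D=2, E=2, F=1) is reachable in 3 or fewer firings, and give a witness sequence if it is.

step 1: fire T2:  (A=0, B=3, C=4, D=1, E=0, F=3) → (A=2, B=5, C=4, D=0, E=0, F=1)
step 2: fire T3:  (A=2, B=5, C=4, D=0, E=0, F=1) → (A=1, B=5, C=1, D=2, E=2, F=1)

YES — reachable via ⟨T2, T3⟩ (2 firings)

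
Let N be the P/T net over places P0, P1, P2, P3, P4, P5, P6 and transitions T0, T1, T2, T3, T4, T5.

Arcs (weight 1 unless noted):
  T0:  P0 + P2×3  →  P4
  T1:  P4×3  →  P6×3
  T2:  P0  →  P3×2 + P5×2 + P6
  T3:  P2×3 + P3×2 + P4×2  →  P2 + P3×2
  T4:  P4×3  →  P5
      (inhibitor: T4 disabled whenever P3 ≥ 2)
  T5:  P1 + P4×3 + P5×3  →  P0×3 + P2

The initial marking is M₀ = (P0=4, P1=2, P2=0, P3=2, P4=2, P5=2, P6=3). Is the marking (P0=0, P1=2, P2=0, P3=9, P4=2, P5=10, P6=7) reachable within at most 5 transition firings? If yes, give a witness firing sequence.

depth 0: 1 marking
depth 1: 2 markings reached so far
depth 2: 3 markings reached so far
depth 3: 4 markings reached so far
depth 4: 5 markings reached so far
depth 5: 5 markings reached so far
(frontier empty at depth 5; search complete)
target is not among the 5 markings reachable within 5 steps

NO — not reachable within 5 firings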